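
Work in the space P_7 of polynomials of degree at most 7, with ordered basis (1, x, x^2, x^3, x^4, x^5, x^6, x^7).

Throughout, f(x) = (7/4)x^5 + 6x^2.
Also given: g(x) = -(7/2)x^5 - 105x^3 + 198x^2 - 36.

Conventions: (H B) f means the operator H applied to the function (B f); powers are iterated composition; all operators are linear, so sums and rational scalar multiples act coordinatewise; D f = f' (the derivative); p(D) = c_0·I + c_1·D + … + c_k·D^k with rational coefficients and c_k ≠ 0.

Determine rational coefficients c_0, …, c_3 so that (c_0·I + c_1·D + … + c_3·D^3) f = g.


D^0 f = (7/4)x^5 + 6x^2
D^1 f = (35/4)x^4 + 12x
D^2 f = 35x^3 + 12
D^3 f = 105x^2
matching coefficients of g against c_0 f + c_1 Df + … from the top degree down determines the c_i
solution: c_0 = -2, c_1 = 0, c_2 = -3, c_3 = 2

p(D) = -2·I − 3·D^2 + 2·D^3, i.e. c_0 = -2, c_1 = 0, c_2 = -3, c_3 = 2


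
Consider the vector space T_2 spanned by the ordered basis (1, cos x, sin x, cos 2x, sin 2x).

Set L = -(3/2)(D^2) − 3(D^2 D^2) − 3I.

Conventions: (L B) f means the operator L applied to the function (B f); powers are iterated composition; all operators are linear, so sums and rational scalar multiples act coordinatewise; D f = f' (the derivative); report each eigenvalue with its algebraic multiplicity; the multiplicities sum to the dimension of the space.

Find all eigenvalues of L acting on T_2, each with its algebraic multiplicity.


λ = -45 (multiplicity 2), λ = -9/2 (multiplicity 2), λ = -3 (multiplicity 1)

image of 1: -3
image of cos x: -(9/2)cos x
image of sin x: -(9/2)sin x
image of cos 2x: -45cos 2x
image of sin 2x: -45sin 2x
the matrix is diagonal; its diagonal is (-3, -9/2, -9/2, -45, -45)
for a triangular matrix the eigenvalues are the diagonal entries, with algebraic multiplicity their repetition count


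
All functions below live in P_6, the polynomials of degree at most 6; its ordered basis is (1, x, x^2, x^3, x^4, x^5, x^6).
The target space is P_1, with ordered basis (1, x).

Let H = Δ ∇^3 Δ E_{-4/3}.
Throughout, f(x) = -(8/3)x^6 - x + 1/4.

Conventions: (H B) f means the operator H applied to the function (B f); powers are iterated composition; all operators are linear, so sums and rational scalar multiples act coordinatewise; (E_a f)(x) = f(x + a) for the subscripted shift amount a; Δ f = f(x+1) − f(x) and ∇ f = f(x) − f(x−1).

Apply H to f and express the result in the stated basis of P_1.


E_{-4/3} f = -(8/3)x^6 + (64/3)x^5 - (640/9)x^4 + (10240/81)x^3 - (10240/81)x^2 + (16141/243)x - 117221/8748
Δ E_{-4/3} f = -16x^5 + (200/3)x^4 - (1120/9)x^3 + (3400/27)x^2 - (5456/81)x + 3397/243
∇ (Δ E_{-4/3}) f = -80x^4 + (1280/3)x^3 - (2800/3)x^2 + (26240/27)x - 32432/81
∇ ∇ (Δ E_{-4/3}) f = -320x^3 + 1760x^2 - (10400/3)x + 65120/27
∇ ∇ ∇ (Δ E_{-4/3}) f = -960x^2 + 4480x - 16640/3
Δ (∇^3 Δ E_{-4/3}) f = -1920x + 3520

g(x) = -1920x + 3520


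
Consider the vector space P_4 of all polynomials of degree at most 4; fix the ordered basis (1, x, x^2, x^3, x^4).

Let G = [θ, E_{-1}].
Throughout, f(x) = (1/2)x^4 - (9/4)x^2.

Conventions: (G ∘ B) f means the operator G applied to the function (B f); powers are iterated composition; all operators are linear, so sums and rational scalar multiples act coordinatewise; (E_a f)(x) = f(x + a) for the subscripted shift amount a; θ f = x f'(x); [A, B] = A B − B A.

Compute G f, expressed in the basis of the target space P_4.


E_{-1} f = (1/2)x^4 - 2x^3 + (3/4)x^2 + (5/2)x - 7/4
θ E_{-1} f = 2x^4 - 6x^3 + (3/2)x^2 + (5/2)x
θ f = 2x^4 - (9/2)x^2
E_{-1} θ f = 2x^4 - 8x^3 + (15/2)x^2 + x - 5/2
[θ, E_{-1}] f = 2x^3 - 6x^2 + (3/2)x + 5/2

g(x) = 2x^3 - 6x^2 + (3/2)x + 5/2


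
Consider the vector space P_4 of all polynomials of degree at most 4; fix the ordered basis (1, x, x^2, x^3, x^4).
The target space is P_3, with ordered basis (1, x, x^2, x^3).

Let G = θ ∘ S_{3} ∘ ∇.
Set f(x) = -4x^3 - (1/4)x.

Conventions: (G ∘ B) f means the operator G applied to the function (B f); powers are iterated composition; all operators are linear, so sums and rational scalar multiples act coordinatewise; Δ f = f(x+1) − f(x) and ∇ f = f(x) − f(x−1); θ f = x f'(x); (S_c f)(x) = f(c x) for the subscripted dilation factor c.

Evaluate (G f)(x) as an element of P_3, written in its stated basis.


∇ f = -12x^2 + 12x - 17/4
S_{3} ∇ f = -108x^2 + 36x - 17/4
θ S_{3} ∇ f = -216x^2 + 36x

the result is g(x) = -216x^2 + 36x


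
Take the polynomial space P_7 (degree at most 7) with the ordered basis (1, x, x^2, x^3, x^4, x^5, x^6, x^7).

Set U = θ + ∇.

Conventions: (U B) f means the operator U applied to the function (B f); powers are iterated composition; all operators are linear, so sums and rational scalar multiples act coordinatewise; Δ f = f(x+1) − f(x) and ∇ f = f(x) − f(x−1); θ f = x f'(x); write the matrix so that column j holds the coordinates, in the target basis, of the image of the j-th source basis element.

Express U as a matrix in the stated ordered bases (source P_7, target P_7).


image of 1: 0
image of x: x + 1
image of x^2: 2x^2 + 2x - 1
image of x^3: 3x^3 + 3x^2 - 3x + 1
image of x^4: 4x^4 + 4x^3 - 6x^2 + 4x - 1
image of x^5: 5x^5 + 5x^4 - 10x^3 + 10x^2 - 5x + 1
image of x^6: 6x^6 + 6x^5 - 15x^4 + 20x^3 - 15x^2 + 6x - 1
image of x^7: 7x^7 + 7x^6 - 21x^5 + 35x^4 - 35x^3 + 21x^2 - 7x + 1
each image's coordinates form column j of the matrix

the matrix is [[0, 1, -1, 1, -1, 1, -1, 1]; [0, 1, 2, -3, 4, -5, 6, -7]; [0, 0, 2, 3, -6, 10, -15, 21]; [0, 0, 0, 3, 4, -10, 20, -35]; [0, 0, 0, 0, 4, 5, -15, 35]; [0, 0, 0, 0, 0, 5, 6, -21]; [0, 0, 0, 0, 0, 0, 6, 7]; [0, 0, 0, 0, 0, 0, 0, 7]] (rows listed top to bottom)


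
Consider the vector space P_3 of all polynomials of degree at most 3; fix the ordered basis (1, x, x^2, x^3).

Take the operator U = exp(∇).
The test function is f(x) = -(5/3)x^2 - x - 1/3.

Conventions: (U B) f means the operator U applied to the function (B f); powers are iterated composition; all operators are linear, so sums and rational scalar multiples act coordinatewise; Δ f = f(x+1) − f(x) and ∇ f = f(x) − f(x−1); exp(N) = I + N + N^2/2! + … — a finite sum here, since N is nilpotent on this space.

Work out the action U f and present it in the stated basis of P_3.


order-1 term: -(10/3)x + 2/3
order-2 term: -5/3
the series for exp(∇) f terminates at order 2
exp(∇) f = -(5/3)x^2 - (13/3)x - 4/3

the result is g(x) = -(5/3)x^2 - (13/3)x - 4/3


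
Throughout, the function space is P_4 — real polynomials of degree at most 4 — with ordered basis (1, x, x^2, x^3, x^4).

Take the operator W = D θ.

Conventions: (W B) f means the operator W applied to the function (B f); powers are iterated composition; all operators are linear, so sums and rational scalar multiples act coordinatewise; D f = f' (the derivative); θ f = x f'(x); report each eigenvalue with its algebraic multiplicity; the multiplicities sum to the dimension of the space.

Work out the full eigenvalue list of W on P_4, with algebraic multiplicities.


image of 1: 0
image of x: 1
image of x^2: 4x
image of x^3: 9x^2
image of x^4: 16x^3
the matrix is upper triangular; its diagonal is (0, 0, 0, 0, 0)
for a triangular matrix the eigenvalues are the diagonal entries, with algebraic multiplicity their repetition count

λ = 0 (multiplicity 5)


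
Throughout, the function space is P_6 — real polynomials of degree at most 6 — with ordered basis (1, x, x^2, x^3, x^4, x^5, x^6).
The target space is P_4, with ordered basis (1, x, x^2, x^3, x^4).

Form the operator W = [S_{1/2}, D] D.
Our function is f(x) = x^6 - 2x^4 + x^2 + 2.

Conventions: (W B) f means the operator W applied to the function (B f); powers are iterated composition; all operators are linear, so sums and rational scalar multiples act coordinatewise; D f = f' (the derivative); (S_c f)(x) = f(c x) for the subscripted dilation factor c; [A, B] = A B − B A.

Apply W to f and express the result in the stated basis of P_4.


the image equals g(x) = (15/16)x^4 - 3x^2 + 1

D f = 6x^5 - 8x^3 + 2x
D D f = 30x^4 - 24x^2 + 2
S_{1/2} D D f = (15/8)x^4 - 6x^2 + 2
S_{1/2} D f = (3/16)x^5 - x^3 + x
D S_{1/2} D f = (15/16)x^4 - 3x^2 + 1
[S_{1/2}, D] D f = (15/16)x^4 - 3x^2 + 1


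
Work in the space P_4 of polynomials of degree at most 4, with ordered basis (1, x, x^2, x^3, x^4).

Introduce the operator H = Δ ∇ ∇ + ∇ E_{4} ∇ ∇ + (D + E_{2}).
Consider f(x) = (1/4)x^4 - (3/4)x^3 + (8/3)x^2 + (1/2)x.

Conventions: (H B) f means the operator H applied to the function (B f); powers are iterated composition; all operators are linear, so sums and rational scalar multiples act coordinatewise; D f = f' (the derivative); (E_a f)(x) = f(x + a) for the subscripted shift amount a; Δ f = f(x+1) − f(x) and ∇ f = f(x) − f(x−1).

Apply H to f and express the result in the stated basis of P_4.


g(x) = (1/4)x^4 + (9/4)x^3 + (23/12)x^2 + (55/2)x + 79/6

∇ f = x^3 - (15/4)x^2 + (103/12)x - 19/6
∇ ∇ f = 3x^2 - (21/2)x + 40/3
Δ ∇ ∇ f = 6x - 15/2
∇ f = x^3 - (15/4)x^2 + (103/12)x - 19/6
∇ ∇ f = 3x^2 - (21/2)x + 40/3
E_{4} ∇ ∇ f = 3x^2 + (27/2)x + 58/3
∇ (E_{4} ∇ ∇) f = 6x + 21/2
D f = x^3 - (9/4)x^2 + (16/3)x + 1/2
E_{2} f = (1/4)x^4 + (5/4)x^3 + (25/6)x^2 + (61/6)x + 29/3
(D + E_{2}) f = (1/4)x^4 + (9/4)x^3 + (23/12)x^2 + (31/2)x + 61/6
(Δ ∇ ∇ + ∇ E_{4} ∇ ∇ + (D + E_{2})) f = (1/4)x^4 + (9/4)x^3 + (23/12)x^2 + (55/2)x + 79/6


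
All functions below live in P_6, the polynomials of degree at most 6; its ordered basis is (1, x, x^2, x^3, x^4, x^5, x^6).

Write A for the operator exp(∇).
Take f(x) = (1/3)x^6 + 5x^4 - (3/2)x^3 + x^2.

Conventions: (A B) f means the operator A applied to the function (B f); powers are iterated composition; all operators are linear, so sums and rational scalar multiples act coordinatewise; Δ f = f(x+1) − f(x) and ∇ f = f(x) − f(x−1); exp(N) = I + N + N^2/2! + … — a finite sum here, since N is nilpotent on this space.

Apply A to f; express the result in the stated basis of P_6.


the result is g(x) = (1/3)x^6 + 2x^5 + 5x^4 + (71/6)x^3 + (3/2)x^2 - 14x + 7/2

order-1 term: 2x^5 - 5x^4 + (80/3)x^3 - (79/2)x^2 + (57/2)x - 47/6
order-2 term: 5x^4 - 20x^3 + 65x^2 - (189/2)x + 305/6
order-3 term: (20/3)x^3 - 30x^2 + 70x - 123/2
order-4 term: 5x^2 - 20x + 80/3
order-5 term: 2x - 5
order-6 term: 1/3
the series for exp(∇) f terminates at order 6
exp(∇) f = (1/3)x^6 + 2x^5 + 5x^4 + (71/6)x^3 + (3/2)x^2 - 14x + 7/2


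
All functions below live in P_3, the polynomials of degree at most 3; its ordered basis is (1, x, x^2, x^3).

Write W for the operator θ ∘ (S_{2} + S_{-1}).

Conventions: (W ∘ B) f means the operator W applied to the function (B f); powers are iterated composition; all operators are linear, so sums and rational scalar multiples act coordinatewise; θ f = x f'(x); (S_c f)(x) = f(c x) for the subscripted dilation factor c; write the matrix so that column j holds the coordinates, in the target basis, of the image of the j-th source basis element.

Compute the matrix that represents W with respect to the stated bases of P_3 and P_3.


image of 1: 0
image of x: x
image of x^2: 10x^2
image of x^3: 21x^3
each image's coordinates form column j of the matrix

the matrix is [[0, 0, 0, 0]; [0, 1, 0, 0]; [0, 0, 10, 0]; [0, 0, 0, 21]] (rows listed top to bottom)


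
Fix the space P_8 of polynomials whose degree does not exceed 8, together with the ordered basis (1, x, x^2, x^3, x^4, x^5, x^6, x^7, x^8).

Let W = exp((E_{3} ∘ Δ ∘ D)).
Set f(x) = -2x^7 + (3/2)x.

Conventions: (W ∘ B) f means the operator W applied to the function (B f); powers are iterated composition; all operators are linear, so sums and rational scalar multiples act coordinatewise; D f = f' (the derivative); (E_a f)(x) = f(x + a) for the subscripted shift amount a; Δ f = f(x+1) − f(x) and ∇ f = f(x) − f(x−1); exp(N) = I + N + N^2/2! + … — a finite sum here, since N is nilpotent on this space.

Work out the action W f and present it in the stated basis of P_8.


order-1 term: -84x^5 - 1470x^4 - 10360x^3 - 36750x^2 - 65604x - 47138
order-2 term: -840x^3 - 17640x^2 - 123900x - 291060
order-3 term: -1680x - 17640
the series for exp((E_{3} ∘ Δ ∘ D)) f terminates at order 3
exp((E_{3} ∘ Δ ∘ D)) f = -2x^7 - 84x^5 - 1470x^4 - 11200x^3 - 54390x^2 - (382365/2)x - 355838

the image equals g(x) = -2x^7 - 84x^5 - 1470x^4 - 11200x^3 - 54390x^2 - (382365/2)x - 355838


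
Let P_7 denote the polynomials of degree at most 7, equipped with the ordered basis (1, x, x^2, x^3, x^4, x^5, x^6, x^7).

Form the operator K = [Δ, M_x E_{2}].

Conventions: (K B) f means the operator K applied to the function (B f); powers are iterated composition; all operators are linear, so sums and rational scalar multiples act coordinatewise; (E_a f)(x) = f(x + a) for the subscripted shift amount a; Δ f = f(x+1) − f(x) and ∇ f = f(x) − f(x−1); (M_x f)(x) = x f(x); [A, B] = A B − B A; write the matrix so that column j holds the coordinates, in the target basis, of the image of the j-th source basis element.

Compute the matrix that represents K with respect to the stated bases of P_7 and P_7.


the matrix is [[1, 3, 9, 27, 81, 243, 729, 2187]; [0, 1, 6, 27, 108, 405, 1458, 5103]; [0, 0, 1, 9, 54, 270, 1215, 5103]; [0, 0, 0, 1, 12, 90, 540, 2835]; [0, 0, 0, 0, 1, 15, 135, 945]; [0, 0, 0, 0, 0, 1, 18, 189]; [0, 0, 0, 0, 0, 0, 1, 21]; [0, 0, 0, 0, 0, 0, 0, 1]] (rows listed top to bottom)

image of 1: 1
image of x: x + 3
image of x^2: x^2 + 6x + 9
image of x^3: x^3 + 9x^2 + 27x + 27
image of x^4: x^4 + 12x^3 + 54x^2 + 108x + 81
image of x^5: x^5 + 15x^4 + 90x^3 + 270x^2 + 405x + 243
image of x^6: x^6 + 18x^5 + 135x^4 + 540x^3 + 1215x^2 + 1458x + 729
image of x^7: x^7 + 21x^6 + 189x^5 + 945x^4 + 2835x^3 + 5103x^2 + 5103x + 2187
each image's coordinates form column j of the matrix


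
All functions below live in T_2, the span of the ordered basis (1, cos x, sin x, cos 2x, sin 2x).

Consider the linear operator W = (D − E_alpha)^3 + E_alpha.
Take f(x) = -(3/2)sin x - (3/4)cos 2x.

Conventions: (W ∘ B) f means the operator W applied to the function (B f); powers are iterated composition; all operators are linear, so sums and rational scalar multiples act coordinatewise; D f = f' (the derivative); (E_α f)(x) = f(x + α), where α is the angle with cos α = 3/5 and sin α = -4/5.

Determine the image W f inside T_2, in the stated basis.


g(x) = (879/125)cos x - (2331/250)sin x + (89271/15625)cos 2x - (614019/31250)sin 2x

D f = -(3/2)cos x + (3/2)sin 2x
E_alpha f = (6/5)cos x - (9/10)sin x + (21/100)cos 2x - (18/25)sin 2x
(-E_alpha) f = -(6/5)cos x + (9/10)sin x - (21/100)cos 2x + (18/25)sin 2x
(D − E_alpha) f = -(27/10)cos x + (9/10)sin x - (21/100)cos 2x + (111/50)sin 2x
D (D − E_alpha) f = (9/10)cos x + (27/10)sin x + (111/25)cos 2x + (21/50)sin 2x
E_alpha (D − E_alpha) f = -(117/50)cos x - (81/50)sin x - (5181/2500)cos 2x - (1029/1250)sin 2x
(-E_alpha) (D − E_alpha) f = (117/50)cos x + (81/50)sin x + (5181/2500)cos 2x + (1029/1250)sin 2x
(D − E_alpha) (D − E_alpha) f = (81/25)cos x + (108/25)sin x + (16281/2500)cos 2x + (777/625)sin 2x
D (D − E_alpha) (D − E_alpha) f = (108/25)cos x - (81/25)sin x + (1554/625)cos 2x - (16281/1250)sin 2x
E_alpha (D − E_alpha) (D − E_alpha) f = -(189/125)cos x + (648/125)sin x - (188559/62500)cos 2x + (92247/15625)sin 2x
(-E_alpha) (D − E_alpha) (D − E_alpha) f = (189/125)cos x - (648/125)sin x + (188559/62500)cos 2x - (92247/15625)sin 2x
(D − E_alpha) (D − E_alpha) (D − E_alpha) f = (729/125)cos x - (1053/125)sin x + (343959/62500)cos 2x - (591519/31250)sin 2x
E_alpha f = (6/5)cos x - (9/10)sin x + (21/100)cos 2x - (18/25)sin 2x
((D − E_alpha)^3 + E_alpha) f = (879/125)cos x - (2331/250)sin x + (89271/15625)cos 2x - (614019/31250)sin 2x


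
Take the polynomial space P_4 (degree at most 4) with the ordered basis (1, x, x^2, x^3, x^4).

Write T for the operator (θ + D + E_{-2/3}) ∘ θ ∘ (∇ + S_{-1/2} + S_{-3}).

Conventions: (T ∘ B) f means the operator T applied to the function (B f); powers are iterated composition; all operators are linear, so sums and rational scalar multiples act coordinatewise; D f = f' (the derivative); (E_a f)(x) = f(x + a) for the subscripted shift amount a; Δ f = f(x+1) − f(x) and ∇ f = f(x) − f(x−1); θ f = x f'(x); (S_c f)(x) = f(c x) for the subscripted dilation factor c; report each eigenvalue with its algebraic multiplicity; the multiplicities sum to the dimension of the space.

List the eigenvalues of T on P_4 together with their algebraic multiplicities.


λ = -651/2 (multiplicity 1), λ = -7 (multiplicity 1), λ = 0 (multiplicity 1), λ = 111/2 (multiplicity 1), λ = 6485/4 (multiplicity 1)

image of 1: 0
image of x: -7x - 7/6
image of x^2: (111/2)x^2 + (49/3)x + 80/9
image of x^3: -(651/2)x^3 - (507/8)x^2 - (221/2)x + 232/9
image of x^4: (6485/4)x^4 + (1441/3)x^3 + (2522/3)x^2 - (9944/27)x + 4576/81
the matrix is upper triangular; its diagonal is (0, -7, 111/2, -651/2, 6485/4)
for a triangular matrix the eigenvalues are the diagonal entries, with algebraic multiplicity their repetition count


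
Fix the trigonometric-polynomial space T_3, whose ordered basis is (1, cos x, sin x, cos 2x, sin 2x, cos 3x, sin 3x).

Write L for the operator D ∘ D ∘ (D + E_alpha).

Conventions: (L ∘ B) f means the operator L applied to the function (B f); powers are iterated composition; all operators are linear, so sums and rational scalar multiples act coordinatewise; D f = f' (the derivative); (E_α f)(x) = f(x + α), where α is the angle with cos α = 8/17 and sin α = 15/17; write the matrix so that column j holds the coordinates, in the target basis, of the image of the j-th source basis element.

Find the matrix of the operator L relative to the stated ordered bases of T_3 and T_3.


image of 1: 0
image of cos x: -(8/17)cos x + (32/17)sin x
image of sin x: -(32/17)cos x - (8/17)sin x
image of cos 2x: (644/289)cos 2x + (3272/289)sin 2x
image of sin 2x: -(3272/289)cos 2x + (644/289)sin 2x
image of cos 3x: (43992/4913)cos 3x + (128196/4913)sin 3x
image of sin 3x: -(128196/4913)cos 3x + (43992/4913)sin 3x
each image's coordinates form column j of the matrix

the matrix is [[0, 0, 0, 0, 0, 0, 0]; [0, -8/17, -32/17, 0, 0, 0, 0]; [0, 32/17, -8/17, 0, 0, 0, 0]; [0, 0, 0, 644/289, -3272/289, 0, 0]; [0, 0, 0, 3272/289, 644/289, 0, 0]; [0, 0, 0, 0, 0, 43992/4913, -128196/4913]; [0, 0, 0, 0, 0, 128196/4913, 43992/4913]] (rows listed top to bottom)


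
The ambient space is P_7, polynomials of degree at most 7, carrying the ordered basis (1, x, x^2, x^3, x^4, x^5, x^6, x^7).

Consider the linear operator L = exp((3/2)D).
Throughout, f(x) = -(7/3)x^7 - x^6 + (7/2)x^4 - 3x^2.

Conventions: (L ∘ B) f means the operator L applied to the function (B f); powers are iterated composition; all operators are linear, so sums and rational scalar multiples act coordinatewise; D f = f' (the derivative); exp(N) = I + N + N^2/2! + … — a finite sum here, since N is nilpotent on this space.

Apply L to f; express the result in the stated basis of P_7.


order-1 term: -(49/2)x^6 - 9x^5 + 21x^3 - 9x
order-2 term: -(441/4)x^5 - (135/4)x^4 + (189/4)x^2 - 27/4
order-3 term: -(2205/8)x^4 - (135/2)x^3 + (189/4)x
order-4 term: -(6615/16)x^3 - (1215/16)x^2 + 567/32
order-5 term: -(11907/32)x^2 - (729/16)x
order-6 term: -(11907/64)x - 729/64
order-7 term: -5103/128
the series for exp((3/2)D) f terminates at order 7
exp((3/2)D) f = -(7/3)x^7 - (51/2)x^6 - (477/4)x^5 - (2447/8)x^4 - (7359/16)x^3 - (12921/32)x^2 - (12375/64)x - 5157/128

g(x) = -(7/3)x^7 - (51/2)x^6 - (477/4)x^5 - (2447/8)x^4 - (7359/16)x^3 - (12921/32)x^2 - (12375/64)x - 5157/128


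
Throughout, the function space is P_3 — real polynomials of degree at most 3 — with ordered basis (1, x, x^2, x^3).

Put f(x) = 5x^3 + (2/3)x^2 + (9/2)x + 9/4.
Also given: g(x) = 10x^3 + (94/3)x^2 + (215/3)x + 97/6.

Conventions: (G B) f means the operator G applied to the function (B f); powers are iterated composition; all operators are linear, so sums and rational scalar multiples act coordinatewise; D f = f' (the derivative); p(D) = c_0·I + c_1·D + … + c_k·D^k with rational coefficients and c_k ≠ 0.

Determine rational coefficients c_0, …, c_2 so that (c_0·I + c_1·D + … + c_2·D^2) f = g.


D^0 f = 5x^3 + (2/3)x^2 + (9/2)x + 9/4
D^1 f = 15x^2 + (4/3)x + 9/2
D^2 f = 30x + 4/3
matching coefficients of g against c_0 f + c_1 Df + … from the top degree down determines the c_i
solution: c_0 = 2, c_1 = 2, c_2 = 2

p(D) = 2·I + 2·D + 2·D^2, i.e. c_0 = 2, c_1 = 2, c_2 = 2


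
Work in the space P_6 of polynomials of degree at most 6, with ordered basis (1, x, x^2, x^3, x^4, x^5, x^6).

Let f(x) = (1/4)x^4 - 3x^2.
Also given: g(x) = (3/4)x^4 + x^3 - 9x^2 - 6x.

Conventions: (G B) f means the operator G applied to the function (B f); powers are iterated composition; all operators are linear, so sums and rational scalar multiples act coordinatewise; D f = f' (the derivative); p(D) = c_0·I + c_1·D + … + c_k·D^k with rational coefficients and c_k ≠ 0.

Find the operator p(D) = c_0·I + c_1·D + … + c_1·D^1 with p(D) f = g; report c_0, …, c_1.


D^0 f = (1/4)x^4 - 3x^2
D^1 f = x^3 - 6x
matching coefficients of g against c_0 f + c_1 Df + … from the top degree down determines the c_i
solution: c_0 = 3, c_1 = 1

p(D) = 3·I + D, i.e. c_0 = 3, c_1 = 1


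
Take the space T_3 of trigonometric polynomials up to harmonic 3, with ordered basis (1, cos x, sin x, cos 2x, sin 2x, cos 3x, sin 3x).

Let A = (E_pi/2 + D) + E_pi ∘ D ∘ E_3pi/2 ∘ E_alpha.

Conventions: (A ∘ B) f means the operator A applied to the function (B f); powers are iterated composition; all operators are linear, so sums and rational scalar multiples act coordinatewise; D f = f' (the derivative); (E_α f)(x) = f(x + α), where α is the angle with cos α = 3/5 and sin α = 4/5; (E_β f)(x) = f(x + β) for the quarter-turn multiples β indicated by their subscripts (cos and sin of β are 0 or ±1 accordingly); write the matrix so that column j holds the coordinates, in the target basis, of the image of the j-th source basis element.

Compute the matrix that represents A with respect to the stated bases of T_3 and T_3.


image of 1: 1
image of cos x: -(3/5)cos x - (6/5)sin x
image of sin x: (6/5)cos x - (3/5)sin x
image of cos 2x: (23/25)cos 2x - (64/25)sin 2x
image of sin 2x: (64/25)cos 2x + (23/25)sin 2x
image of cos 3x: -(351/125)cos 3x - (382/125)sin 3x
image of sin 3x: (382/125)cos 3x - (351/125)sin 3x
each image's coordinates form column j of the matrix

the matrix is [[1, 0, 0, 0, 0, 0, 0]; [0, -3/5, 6/5, 0, 0, 0, 0]; [0, -6/5, -3/5, 0, 0, 0, 0]; [0, 0, 0, 23/25, 64/25, 0, 0]; [0, 0, 0, -64/25, 23/25, 0, 0]; [0, 0, 0, 0, 0, -351/125, 382/125]; [0, 0, 0, 0, 0, -382/125, -351/125]] (rows listed top to bottom)


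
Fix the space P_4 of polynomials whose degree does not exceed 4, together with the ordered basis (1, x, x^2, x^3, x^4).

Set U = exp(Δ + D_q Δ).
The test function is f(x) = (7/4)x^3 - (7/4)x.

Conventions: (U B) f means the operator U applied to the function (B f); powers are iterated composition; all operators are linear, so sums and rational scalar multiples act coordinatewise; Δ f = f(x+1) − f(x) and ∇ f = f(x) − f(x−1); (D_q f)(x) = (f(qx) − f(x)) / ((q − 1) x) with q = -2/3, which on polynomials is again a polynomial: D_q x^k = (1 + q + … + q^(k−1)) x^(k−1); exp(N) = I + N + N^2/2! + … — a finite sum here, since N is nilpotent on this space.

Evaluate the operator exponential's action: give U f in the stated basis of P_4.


the image equals g(x) = (7/4)x^3 + (21/4)x^2 + (21/2)x + 147/8

order-1 term: (21/4)x^2 + 7x + 21/4
order-2 term: (21/4)x + 91/8
order-3 term: 7/4
the series for exp(Δ + D_q Δ) f terminates at order 3
exp(Δ + D_q Δ) f = (7/4)x^3 + (21/4)x^2 + (21/2)x + 147/8


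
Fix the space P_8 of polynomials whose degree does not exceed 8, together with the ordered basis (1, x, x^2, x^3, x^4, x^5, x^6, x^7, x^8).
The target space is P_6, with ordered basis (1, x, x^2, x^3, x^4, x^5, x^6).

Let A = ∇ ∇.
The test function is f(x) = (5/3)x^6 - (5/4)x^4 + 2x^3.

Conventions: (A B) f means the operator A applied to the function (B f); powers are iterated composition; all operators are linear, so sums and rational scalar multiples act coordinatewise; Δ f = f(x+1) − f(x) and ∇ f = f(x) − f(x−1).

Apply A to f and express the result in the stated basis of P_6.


∇ f = 10x^5 - 25x^4 + (85/3)x^3 - (23/2)x^2 - x + 19/12
∇ ∇ f = 50x^4 - 200x^3 + 335x^2 - 258x + 443/6

the image equals g(x) = 50x^4 - 200x^3 + 335x^2 - 258x + 443/6


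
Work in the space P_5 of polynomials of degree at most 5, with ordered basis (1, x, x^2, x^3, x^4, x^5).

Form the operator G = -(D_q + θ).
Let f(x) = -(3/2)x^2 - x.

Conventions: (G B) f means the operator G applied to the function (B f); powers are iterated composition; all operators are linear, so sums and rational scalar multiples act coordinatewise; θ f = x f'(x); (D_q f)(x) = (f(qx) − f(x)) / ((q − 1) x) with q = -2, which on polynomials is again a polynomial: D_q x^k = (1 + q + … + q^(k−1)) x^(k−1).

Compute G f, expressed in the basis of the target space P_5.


D_q f = (3/2)x - 1
θ f = -3x^2 - x
(D_q + θ) f = -3x^2 + (1/2)x - 1
(-(D_q + θ)) f = 3x^2 - (1/2)x + 1

the result is g(x) = 3x^2 - (1/2)x + 1


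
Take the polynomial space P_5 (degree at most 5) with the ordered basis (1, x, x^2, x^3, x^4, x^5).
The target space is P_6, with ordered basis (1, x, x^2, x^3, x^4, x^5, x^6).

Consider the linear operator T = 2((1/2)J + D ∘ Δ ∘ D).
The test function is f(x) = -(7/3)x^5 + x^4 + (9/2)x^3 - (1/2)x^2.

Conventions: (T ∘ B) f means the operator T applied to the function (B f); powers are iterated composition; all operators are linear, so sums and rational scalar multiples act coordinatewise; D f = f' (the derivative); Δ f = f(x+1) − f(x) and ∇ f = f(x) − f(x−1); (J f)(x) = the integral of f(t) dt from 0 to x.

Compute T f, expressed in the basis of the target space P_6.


J f = -(7/18)x^6 + (1/5)x^5 + (9/8)x^4 - (1/6)x^3
((1/2)J) f = -(7/36)x^6 + (1/10)x^5 + (9/16)x^4 - (1/12)x^3
D f = -(35/3)x^4 + 4x^3 + (27/2)x^2 - x
Δ D f = -(140/3)x^3 - 58x^2 - (23/3)x + 29/6
D Δ D f = -140x^2 - 116x - 23/3
((1/2)J + D ∘ Δ ∘ D) f = -(7/36)x^6 + (1/10)x^5 + (9/16)x^4 - (1/12)x^3 - 140x^2 - 116x - 23/3
(2((1/2)J + D ∘ Δ ∘ D)) f = -(7/18)x^6 + (1/5)x^5 + (9/8)x^4 - (1/6)x^3 - 280x^2 - 232x - 46/3

g(x) = -(7/18)x^6 + (1/5)x^5 + (9/8)x^4 - (1/6)x^3 - 280x^2 - 232x - 46/3


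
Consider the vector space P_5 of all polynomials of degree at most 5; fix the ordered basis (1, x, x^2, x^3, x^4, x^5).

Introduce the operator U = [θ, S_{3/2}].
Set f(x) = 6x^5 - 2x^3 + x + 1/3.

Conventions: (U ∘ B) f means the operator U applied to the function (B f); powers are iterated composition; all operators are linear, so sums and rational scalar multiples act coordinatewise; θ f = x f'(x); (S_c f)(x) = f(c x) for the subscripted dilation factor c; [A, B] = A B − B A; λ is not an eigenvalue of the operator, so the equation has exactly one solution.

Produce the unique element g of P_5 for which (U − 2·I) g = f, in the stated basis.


write g with unknown coordinates in the stated basis and equate coefficients in (U − 2·I) g = f
solving from the highest basis element down gives g = -3x^5 + x^3 - (1/2)x - 1/6
check: U g = 0
so U g − 2·g = 6x^5 - 2x^3 + x + 1/3 = f ✓

the image equals g(x) = -3x^5 + x^3 - (1/2)x - 1/6


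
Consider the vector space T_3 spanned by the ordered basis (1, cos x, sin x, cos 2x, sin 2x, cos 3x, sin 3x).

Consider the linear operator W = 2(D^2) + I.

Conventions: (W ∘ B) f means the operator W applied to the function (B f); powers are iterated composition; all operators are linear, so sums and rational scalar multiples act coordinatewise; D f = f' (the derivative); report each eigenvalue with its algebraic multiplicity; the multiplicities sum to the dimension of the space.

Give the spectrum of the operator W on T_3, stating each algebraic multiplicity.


λ = -17 (multiplicity 2), λ = -7 (multiplicity 2), λ = -1 (multiplicity 2), λ = 1 (multiplicity 1)

image of 1: 1
image of cos x: -cos x
image of sin x: -sin x
image of cos 2x: -7cos 2x
image of sin 2x: -7sin 2x
image of cos 3x: -17cos 3x
image of sin 3x: -17sin 3x
the matrix is diagonal; its diagonal is (1, -1, -1, -7, -7, -17, -17)
for a triangular matrix the eigenvalues are the diagonal entries, with algebraic multiplicity their repetition count


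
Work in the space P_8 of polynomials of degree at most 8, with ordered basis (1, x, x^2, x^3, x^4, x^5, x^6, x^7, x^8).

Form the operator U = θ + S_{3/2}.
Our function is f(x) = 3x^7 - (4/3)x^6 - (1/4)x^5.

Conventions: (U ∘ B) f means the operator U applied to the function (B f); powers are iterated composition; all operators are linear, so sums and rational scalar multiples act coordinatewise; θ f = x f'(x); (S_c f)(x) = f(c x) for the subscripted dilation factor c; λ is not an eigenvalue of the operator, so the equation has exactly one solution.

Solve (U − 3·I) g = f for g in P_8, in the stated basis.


the image equals g(x) = (384/2699)x^7 - (256/2763)x^6 - (8/307)x^5

write g with unknown coordinates in the stated basis and equate coefficients in (U − 3·I) g = f
solving from the highest basis element down gives g = (384/2699)x^7 - (256/2763)x^6 - (8/307)x^5
check: U g = (9249/2699)x^7 - (1484/921)x^6 - (403/1228)x^5
so U g − 3·g = 3x^7 - (4/3)x^6 - (1/4)x^5 = f ✓


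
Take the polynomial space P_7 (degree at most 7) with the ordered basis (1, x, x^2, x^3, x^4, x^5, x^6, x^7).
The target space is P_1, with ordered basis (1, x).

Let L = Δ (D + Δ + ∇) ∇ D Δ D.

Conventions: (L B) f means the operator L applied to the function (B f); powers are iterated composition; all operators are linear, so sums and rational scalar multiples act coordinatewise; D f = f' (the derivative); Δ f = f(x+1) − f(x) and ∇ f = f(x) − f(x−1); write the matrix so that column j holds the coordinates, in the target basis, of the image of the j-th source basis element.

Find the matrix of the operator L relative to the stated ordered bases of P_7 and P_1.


the matrix is [[0, 0, 0, 0, 0, 0, 2160, 7560]; [0, 0, 0, 0, 0, 0, 0, 15120]] (rows listed top to bottom)

image of 1: 0
image of x: 0
image of x^2: 0
image of x^3: 0
image of x^4: 0
image of x^5: 0
image of x^6: 2160
image of x^7: 15120x + 7560
each image's coordinates form column j of the matrix


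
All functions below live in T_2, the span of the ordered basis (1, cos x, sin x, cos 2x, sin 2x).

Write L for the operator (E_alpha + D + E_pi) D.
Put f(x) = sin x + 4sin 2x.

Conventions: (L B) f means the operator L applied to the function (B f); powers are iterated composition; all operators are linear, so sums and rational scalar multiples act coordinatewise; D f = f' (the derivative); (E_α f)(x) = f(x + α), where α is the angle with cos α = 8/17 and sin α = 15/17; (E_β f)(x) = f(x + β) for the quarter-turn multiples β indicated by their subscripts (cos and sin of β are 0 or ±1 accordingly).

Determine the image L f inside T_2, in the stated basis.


D f = cos x + 8cos 2x
E_alpha D f = (8/17)cos x - (15/17)sin x - (1288/289)cos 2x - (1920/289)sin 2x
D D f = -sin x - 16sin 2x
E_pi D f = -cos x + 8cos 2x
(E_alpha + D + E_pi) D f = -(9/17)cos x - (32/17)sin x + (1024/289)cos 2x - (6544/289)sin 2x

the image equals g(x) = -(9/17)cos x - (32/17)sin x + (1024/289)cos 2x - (6544/289)sin 2x


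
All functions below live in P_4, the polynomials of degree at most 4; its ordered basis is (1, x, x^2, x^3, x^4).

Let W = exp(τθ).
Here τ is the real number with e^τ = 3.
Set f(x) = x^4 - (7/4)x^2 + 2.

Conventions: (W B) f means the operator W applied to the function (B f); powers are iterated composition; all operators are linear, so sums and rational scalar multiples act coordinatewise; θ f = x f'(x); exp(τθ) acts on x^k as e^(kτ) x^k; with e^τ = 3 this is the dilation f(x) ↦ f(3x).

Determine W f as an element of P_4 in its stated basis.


the image equals g(x) = 81x^4 - (63/4)x^2 + 2

exp(τθ) x^k = e^(kτ) x^k; with e^τ = 3 this sends x^k to 3^k x^k
x^2 ↦ 9 x^2
x^4 ↦ 81 x^4
applying this coordinatewise to f: exp(τθ) f = 81x^4 - (63/4)x^2 + 2


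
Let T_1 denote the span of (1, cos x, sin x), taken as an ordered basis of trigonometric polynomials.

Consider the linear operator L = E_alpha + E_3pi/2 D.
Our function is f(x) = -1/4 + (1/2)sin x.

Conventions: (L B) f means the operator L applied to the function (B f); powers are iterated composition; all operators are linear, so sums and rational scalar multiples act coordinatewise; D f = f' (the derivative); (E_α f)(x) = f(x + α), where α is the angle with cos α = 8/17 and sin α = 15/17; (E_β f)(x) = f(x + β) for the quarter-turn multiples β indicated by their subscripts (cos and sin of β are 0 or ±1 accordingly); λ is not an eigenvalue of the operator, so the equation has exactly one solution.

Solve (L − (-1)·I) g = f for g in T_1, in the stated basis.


the image equals g(x) = -1/8 - (5/78)cos x + (7/39)sin x

write g with unknown coordinates in the stated basis and equate coefficients in (L − (-1)·I) g = f
solving from the highest basis element down gives g = -1/8 - (5/78)cos x + (7/39)sin x
check: L g = -1/8 + (5/78)cos x + (25/78)sin x
so L g − (-1)·g = -1/4 + (1/2)sin x = f ✓


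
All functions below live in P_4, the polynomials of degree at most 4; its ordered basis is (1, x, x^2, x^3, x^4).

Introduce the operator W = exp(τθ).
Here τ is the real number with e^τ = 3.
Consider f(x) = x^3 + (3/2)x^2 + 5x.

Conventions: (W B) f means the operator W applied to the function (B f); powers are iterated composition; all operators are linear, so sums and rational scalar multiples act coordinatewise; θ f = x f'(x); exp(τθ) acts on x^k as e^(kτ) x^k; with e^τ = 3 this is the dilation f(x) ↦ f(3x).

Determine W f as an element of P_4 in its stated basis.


exp(τθ) x^k = e^(kτ) x^k; with e^τ = 3 this sends x^k to 3^k x^k
x ↦ 3 x
x^2 ↦ 9 x^2
x^3 ↦ 27 x^3
applying this coordinatewise to f: exp(τθ) f = 27x^3 + (27/2)x^2 + 15x

the result is g(x) = 27x^3 + (27/2)x^2 + 15x


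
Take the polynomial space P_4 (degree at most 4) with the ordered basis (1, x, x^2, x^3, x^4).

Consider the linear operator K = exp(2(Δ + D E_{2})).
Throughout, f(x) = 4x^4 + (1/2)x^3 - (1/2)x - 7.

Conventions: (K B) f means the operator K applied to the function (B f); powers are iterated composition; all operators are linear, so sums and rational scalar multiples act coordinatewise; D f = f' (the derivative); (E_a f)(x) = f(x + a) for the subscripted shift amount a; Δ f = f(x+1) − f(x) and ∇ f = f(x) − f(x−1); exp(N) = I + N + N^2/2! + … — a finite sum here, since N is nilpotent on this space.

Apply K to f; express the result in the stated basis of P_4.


order-1 term: 64x^3 + 246x^2 + 431x + 275
order-2 term: 384x^2 + 1944x + 2924
order-3 term: 1024x + 3872
order-4 term: 1024
the series for exp(2(Δ + D E_{2})) f terminates at order 4
exp(2(Δ + D E_{2})) f = 4x^4 + (129/2)x^3 + 630x^2 + (6797/2)x + 8088

the image equals g(x) = 4x^4 + (129/2)x^3 + 630x^2 + (6797/2)x + 8088


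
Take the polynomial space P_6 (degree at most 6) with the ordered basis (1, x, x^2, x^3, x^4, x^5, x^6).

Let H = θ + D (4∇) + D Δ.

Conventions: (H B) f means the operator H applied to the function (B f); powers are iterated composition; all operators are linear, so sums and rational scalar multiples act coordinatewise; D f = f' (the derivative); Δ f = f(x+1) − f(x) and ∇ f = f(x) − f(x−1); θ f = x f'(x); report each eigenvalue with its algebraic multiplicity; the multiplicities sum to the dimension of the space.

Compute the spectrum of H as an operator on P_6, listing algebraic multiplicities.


image of 1: 0
image of x: x
image of x^2: 2x^2 + 10
image of x^3: 3x^3 + 30x - 9
image of x^4: 4x^4 + 60x^2 - 36x + 20
image of x^5: 5x^5 + 100x^3 - 90x^2 + 100x - 15
image of x^6: 6x^6 + 150x^4 - 180x^3 + 300x^2 - 90x + 30
the matrix is upper triangular; its diagonal is (0, 1, 2, 3, 4, 5, 6)
for a triangular matrix the eigenvalues are the diagonal entries, with algebraic multiplicity their repetition count

λ = 0 (multiplicity 1), λ = 1 (multiplicity 1), λ = 2 (multiplicity 1), λ = 3 (multiplicity 1), λ = 4 (multiplicity 1), λ = 5 (multiplicity 1), λ = 6 (multiplicity 1)


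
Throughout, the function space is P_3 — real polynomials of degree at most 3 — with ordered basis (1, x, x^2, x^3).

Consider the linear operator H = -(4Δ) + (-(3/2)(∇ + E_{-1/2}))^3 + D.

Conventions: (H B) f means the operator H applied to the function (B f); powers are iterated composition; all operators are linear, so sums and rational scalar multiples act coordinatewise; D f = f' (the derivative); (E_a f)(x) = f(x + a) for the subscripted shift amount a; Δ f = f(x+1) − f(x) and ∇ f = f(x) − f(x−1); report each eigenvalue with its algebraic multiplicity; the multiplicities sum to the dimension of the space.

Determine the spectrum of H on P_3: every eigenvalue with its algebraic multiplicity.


λ = -27/8 (multiplicity 4)

image of 1: -27/8
image of x: -(27/8)x - 129/16
image of x^2: -(27/8)x^2 - (129/8)x - 47/32
image of x^3: -(27/8)x^3 - (387/16)x^2 - (141/32)x + 473/64
the matrix is upper triangular; its diagonal is (-27/8, -27/8, -27/8, -27/8)
for a triangular matrix the eigenvalues are the diagonal entries, with algebraic multiplicity their repetition count


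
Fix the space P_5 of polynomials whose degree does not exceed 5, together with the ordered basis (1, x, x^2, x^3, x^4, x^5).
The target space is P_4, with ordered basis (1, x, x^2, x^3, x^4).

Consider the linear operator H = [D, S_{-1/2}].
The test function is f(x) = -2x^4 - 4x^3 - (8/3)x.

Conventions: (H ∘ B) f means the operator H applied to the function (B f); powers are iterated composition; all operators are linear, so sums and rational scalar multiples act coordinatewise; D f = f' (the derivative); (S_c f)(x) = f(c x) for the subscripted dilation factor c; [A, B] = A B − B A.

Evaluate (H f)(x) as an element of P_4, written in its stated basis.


the result is g(x) = -(3/2)x^3 + (9/2)x^2 + 4

S_{-1/2} f = -(1/8)x^4 + (1/2)x^3 + (4/3)x
D S_{-1/2} f = -(1/2)x^3 + (3/2)x^2 + 4/3
D f = -8x^3 - 12x^2 - 8/3
S_{-1/2} D f = x^3 - 3x^2 - 8/3
[D, S_{-1/2}] f = -(3/2)x^3 + (9/2)x^2 + 4


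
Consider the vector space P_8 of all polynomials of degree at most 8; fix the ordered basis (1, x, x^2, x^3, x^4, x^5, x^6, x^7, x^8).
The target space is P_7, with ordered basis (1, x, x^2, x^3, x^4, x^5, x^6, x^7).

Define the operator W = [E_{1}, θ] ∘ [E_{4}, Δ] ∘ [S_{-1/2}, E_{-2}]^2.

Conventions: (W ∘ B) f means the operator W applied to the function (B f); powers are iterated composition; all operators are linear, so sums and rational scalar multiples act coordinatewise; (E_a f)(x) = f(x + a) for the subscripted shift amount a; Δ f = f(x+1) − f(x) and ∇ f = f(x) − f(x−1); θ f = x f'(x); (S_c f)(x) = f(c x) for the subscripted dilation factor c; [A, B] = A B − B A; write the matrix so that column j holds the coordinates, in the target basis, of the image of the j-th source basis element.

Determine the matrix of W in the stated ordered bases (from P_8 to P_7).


the matrix is [[0, 0, 0, 0, 0, 0, 0, 0, 0]; [0, 0, 0, 0, 0, 0, 0, 0, 0]; [0, 0, 0, 0, 0, 0, 0, 0, 0]; [0, 0, 0, 0, 0, 0, 0, 0, 0]; [0, 0, 0, 0, 0, 0, 0, 0, 0]; [0, 0, 0, 0, 0, 0, 0, 0, 0]; [0, 0, 0, 0, 0, 0, 0, 0, 0]; [0, 0, 0, 0, 0, 0, 0, 0, 0]] (rows listed top to bottom)

image of 1: 0
image of x: 0
image of x^2: 0
image of x^3: 0
image of x^4: 0
image of x^5: 0
image of x^6: 0
image of x^7: 0
image of x^8: 0
each image's coordinates form column j of the matrix


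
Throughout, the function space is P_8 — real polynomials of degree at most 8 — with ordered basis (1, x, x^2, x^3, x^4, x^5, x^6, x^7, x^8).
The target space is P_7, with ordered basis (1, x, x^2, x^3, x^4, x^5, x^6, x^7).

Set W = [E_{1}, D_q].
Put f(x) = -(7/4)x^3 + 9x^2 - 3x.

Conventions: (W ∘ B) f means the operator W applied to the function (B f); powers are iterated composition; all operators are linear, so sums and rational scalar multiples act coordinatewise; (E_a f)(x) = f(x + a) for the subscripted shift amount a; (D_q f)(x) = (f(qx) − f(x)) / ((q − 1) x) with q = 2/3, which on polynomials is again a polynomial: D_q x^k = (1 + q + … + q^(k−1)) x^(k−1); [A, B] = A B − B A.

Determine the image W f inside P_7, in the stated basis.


D_q f = -(133/36)x^2 + 15x - 3
E_{1} D_q f = -(133/36)x^2 + (137/18)x + 299/36
E_{1} f = -(7/4)x^3 + (15/4)x^2 + (39/4)x + 17/4
D_q E_{1} f = -(133/36)x^2 + (25/4)x + 39/4
[E_{1}, D_q] f = (49/36)x - 13/9

the result is g(x) = (49/36)x - 13/9
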